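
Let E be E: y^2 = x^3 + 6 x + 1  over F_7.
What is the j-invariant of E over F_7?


Delta = -16(4 a^3 + 27 b^2) mod 7 = 3
-1728 * (4 a)^3 = -1728 * (4*6)^3 mod 7 = 6
j = 6 * 3^(-1) mod 7 = 2

j = 2 (mod 7)


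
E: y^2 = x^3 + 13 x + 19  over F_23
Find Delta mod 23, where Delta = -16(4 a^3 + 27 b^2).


4 a^3 + 27 b^2 = 4*13^3 + 27*19^2 = 8788 + 9747 = 18535
Delta = -16 * (18535) = -296560
Delta mod 23 = 2

Delta = 2 (mod 23)


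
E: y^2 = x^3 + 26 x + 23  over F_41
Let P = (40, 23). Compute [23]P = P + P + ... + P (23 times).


k = 23 = 10111_2 (binary, LSB first: 11101)
Double-and-add from P = (40, 23):
  bit 0 = 1: acc = O + (40, 23) = (40, 23)
  bit 1 = 1: acc = (40, 23) + (34, 20) = (39, 39)
  bit 2 = 1: acc = (39, 39) + (13, 37) = (22, 38)
  bit 3 = 0: acc unchanged = (22, 38)
  bit 4 = 1: acc = (22, 38) + (1, 3) = (39, 2)

23P = (39, 2)


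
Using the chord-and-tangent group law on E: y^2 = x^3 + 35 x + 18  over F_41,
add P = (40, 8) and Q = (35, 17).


P != Q, so use the chord formula.
s = (y2 - y1) / (x2 - x1) = (9) / (36) mod 41 = 31
x3 = s^2 - x1 - x2 mod 41 = 31^2 - 40 - 35 = 25
y3 = s (x1 - x3) - y1 mod 41 = 31 * (40 - 25) - 8 = 6

P + Q = (25, 6)


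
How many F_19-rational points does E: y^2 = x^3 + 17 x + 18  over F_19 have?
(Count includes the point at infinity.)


For each x in F_19, count y with y^2 = x^3 + 17 x + 18 mod 19:
  x = 1: RHS = 17, y in [6, 13]  -> 2 point(s)
  x = 3: RHS = 1, y in [1, 18]  -> 2 point(s)
  x = 4: RHS = 17, y in [6, 13]  -> 2 point(s)
  x = 5: RHS = 0, y in [0]  -> 1 point(s)
  x = 7: RHS = 5, y in [9, 10]  -> 2 point(s)
  x = 8: RHS = 1, y in [1, 18]  -> 2 point(s)
  x = 9: RHS = 7, y in [8, 11]  -> 2 point(s)
  x = 11: RHS = 16, y in [4, 15]  -> 2 point(s)
  x = 13: RHS = 4, y in [2, 17]  -> 2 point(s)
  x = 14: RHS = 17, y in [6, 13]  -> 2 point(s)
  x = 15: RHS = 0, y in [0]  -> 1 point(s)
  x = 16: RHS = 16, y in [4, 15]  -> 2 point(s)
  x = 18: RHS = 0, y in [0]  -> 1 point(s)
Affine points: 23. Add the point at infinity: total = 24.

#E(F_19) = 24


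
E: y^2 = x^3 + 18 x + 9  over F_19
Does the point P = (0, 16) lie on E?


Check whether y^2 = x^3 + 18 x + 9 (mod 19) for (x, y) = (0, 16).
LHS: y^2 = 16^2 mod 19 = 9
RHS: x^3 + 18 x + 9 = 0^3 + 18*0 + 9 mod 19 = 9
LHS = RHS

Yes, on the curve


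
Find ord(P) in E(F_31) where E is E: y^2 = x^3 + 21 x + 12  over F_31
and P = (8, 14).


Compute successive multiples of P until we hit O:
  1P = (8, 14)
  2P = (3, 3)
  3P = (5, 5)
  4P = (27, 22)
  5P = (24, 7)
  6P = (9, 0)
  7P = (24, 24)
  8P = (27, 9)
  ... (continuing to 12P)
  12P = O

ord(P) = 12


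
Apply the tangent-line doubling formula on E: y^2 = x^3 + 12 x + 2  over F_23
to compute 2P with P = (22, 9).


Doubling: s = (3 x1^2 + a) / (2 y1)
s = (3*22^2 + 12) / (2*9) mod 23 = 20
x3 = s^2 - 2 x1 mod 23 = 20^2 - 2*22 = 11
y3 = s (x1 - x3) - y1 mod 23 = 20 * (22 - 11) - 9 = 4

2P = (11, 4)


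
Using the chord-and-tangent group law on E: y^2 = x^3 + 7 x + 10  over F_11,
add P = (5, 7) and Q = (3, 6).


P != Q, so use the chord formula.
s = (y2 - y1) / (x2 - x1) = (10) / (9) mod 11 = 6
x3 = s^2 - x1 - x2 mod 11 = 6^2 - 5 - 3 = 6
y3 = s (x1 - x3) - y1 mod 11 = 6 * (5 - 6) - 7 = 9

P + Q = (6, 9)


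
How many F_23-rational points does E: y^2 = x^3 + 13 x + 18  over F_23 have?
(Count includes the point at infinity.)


For each x in F_23, count y with y^2 = x^3 + 13 x + 18 mod 23:
  x = 0: RHS = 18, y in [8, 15]  -> 2 point(s)
  x = 1: RHS = 9, y in [3, 20]  -> 2 point(s)
  x = 2: RHS = 6, y in [11, 12]  -> 2 point(s)
  x = 5: RHS = 1, y in [1, 22]  -> 2 point(s)
  x = 6: RHS = 13, y in [6, 17]  -> 2 point(s)
  x = 8: RHS = 13, y in [6, 17]  -> 2 point(s)
  x = 9: RHS = 13, y in [6, 17]  -> 2 point(s)
  x = 12: RHS = 16, y in [4, 19]  -> 2 point(s)
  x = 14: RHS = 0, y in [0]  -> 1 point(s)
  x = 15: RHS = 0, y in [0]  -> 1 point(s)
  x = 17: RHS = 0, y in [0]  -> 1 point(s)
  x = 18: RHS = 12, y in [9, 14]  -> 2 point(s)
  x = 22: RHS = 4, y in [2, 21]  -> 2 point(s)
Affine points: 23. Add the point at infinity: total = 24.

#E(F_23) = 24


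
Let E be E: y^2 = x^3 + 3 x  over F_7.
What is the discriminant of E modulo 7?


4 a^3 + 27 b^2 = 4*3^3 + 27*0^2 = 108 + 0 = 108
Delta = -16 * (108) = -1728
Delta mod 7 = 1

Delta = 1 (mod 7)


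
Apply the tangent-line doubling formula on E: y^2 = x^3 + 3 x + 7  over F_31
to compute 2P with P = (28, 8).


Doubling: s = (3 x1^2 + a) / (2 y1)
s = (3*28^2 + 3) / (2*8) mod 31 = 29
x3 = s^2 - 2 x1 mod 31 = 29^2 - 2*28 = 10
y3 = s (x1 - x3) - y1 mod 31 = 29 * (28 - 10) - 8 = 18

2P = (10, 18)


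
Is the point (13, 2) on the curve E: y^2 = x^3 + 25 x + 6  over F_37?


Check whether y^2 = x^3 + 25 x + 6 (mod 37) for (x, y) = (13, 2).
LHS: y^2 = 2^2 mod 37 = 4
RHS: x^3 + 25 x + 6 = 13^3 + 25*13 + 6 mod 37 = 12
LHS != RHS

No, not on the curve


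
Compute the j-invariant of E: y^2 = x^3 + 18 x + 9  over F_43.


Delta = -16(4 a^3 + 27 b^2) mod 43 = 2
-1728 * (4 a)^3 = -1728 * (4*18)^3 mod 43 = 22
j = 22 * 2^(-1) mod 43 = 11

j = 11 (mod 43)


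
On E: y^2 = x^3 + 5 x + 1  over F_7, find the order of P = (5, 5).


Compute successive multiples of P until we hit O:
  1P = (5, 5)
  2P = (5, 2)
  3P = O

ord(P) = 3


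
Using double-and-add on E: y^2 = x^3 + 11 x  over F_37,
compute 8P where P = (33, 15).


k = 8 = 1000_2 (binary, LSB first: 0001)
Double-and-add from P = (33, 15):
  bit 0 = 0: acc unchanged = O
  bit 1 = 0: acc unchanged = O
  bit 2 = 0: acc unchanged = O
  bit 3 = 1: acc = O + (36, 32) = (36, 32)

8P = (36, 32)


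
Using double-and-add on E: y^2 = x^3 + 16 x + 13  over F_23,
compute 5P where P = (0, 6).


k = 5 = 101_2 (binary, LSB first: 101)
Double-and-add from P = (0, 6):
  bit 0 = 1: acc = O + (0, 6) = (0, 6)
  bit 1 = 0: acc unchanged = (0, 6)
  bit 2 = 1: acc = (0, 6) + (12, 22) = (0, 17)

5P = (0, 17)


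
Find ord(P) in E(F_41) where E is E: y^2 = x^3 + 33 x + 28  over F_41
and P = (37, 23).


Compute successive multiples of P until we hit O:
  1P = (37, 23)
  2P = (31, 25)
  3P = (5, 21)
  4P = (36, 36)
  5P = (14, 6)
  6P = (10, 13)
  7P = (33, 21)
  8P = (2, 15)
  ... (continuing to 46P)
  46P = O

ord(P) = 46


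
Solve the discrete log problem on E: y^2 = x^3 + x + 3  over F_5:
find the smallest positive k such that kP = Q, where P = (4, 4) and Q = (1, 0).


Enumerate multiples of P until we hit Q = (1, 0):
  1P = (4, 4)
  2P = (1, 0)
Match found at i = 2.

k = 2


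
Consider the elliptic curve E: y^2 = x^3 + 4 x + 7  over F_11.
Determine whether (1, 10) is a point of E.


Check whether y^2 = x^3 + 4 x + 7 (mod 11) for (x, y) = (1, 10).
LHS: y^2 = 10^2 mod 11 = 1
RHS: x^3 + 4 x + 7 = 1^3 + 4*1 + 7 mod 11 = 1
LHS = RHS

Yes, on the curve


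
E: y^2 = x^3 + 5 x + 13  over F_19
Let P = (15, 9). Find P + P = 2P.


Doubling: s = (3 x1^2 + a) / (2 y1)
s = (3*15^2 + 5) / (2*9) mod 19 = 4
x3 = s^2 - 2 x1 mod 19 = 4^2 - 2*15 = 5
y3 = s (x1 - x3) - y1 mod 19 = 4 * (15 - 5) - 9 = 12

2P = (5, 12)


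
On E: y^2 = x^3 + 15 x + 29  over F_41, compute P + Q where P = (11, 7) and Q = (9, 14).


P != Q, so use the chord formula.
s = (y2 - y1) / (x2 - x1) = (7) / (39) mod 41 = 17
x3 = s^2 - x1 - x2 mod 41 = 17^2 - 11 - 9 = 23
y3 = s (x1 - x3) - y1 mod 41 = 17 * (11 - 23) - 7 = 35

P + Q = (23, 35)


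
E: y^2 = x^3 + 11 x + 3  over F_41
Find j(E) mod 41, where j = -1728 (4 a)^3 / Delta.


Delta = -16(4 a^3 + 27 b^2) mod 41 = 21
-1728 * (4 a)^3 = -1728 * (4*11)^3 mod 41 = 2
j = 2 * 21^(-1) mod 41 = 4

j = 4 (mod 41)


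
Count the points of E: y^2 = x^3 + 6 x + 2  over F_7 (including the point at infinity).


For each x in F_7, count y with y^2 = x^3 + 6 x + 2 mod 7:
  x = 0: RHS = 2, y in [3, 4]  -> 2 point(s)
  x = 1: RHS = 2, y in [3, 4]  -> 2 point(s)
  x = 2: RHS = 1, y in [1, 6]  -> 2 point(s)
  x = 6: RHS = 2, y in [3, 4]  -> 2 point(s)
Affine points: 8. Add the point at infinity: total = 9.

#E(F_7) = 9


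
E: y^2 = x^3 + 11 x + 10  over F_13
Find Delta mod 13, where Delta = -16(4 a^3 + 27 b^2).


4 a^3 + 27 b^2 = 4*11^3 + 27*10^2 = 5324 + 2700 = 8024
Delta = -16 * (8024) = -128384
Delta mod 13 = 4

Delta = 4 (mod 13)


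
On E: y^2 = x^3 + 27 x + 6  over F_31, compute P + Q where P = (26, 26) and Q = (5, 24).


P != Q, so use the chord formula.
s = (y2 - y1) / (x2 - x1) = (29) / (10) mod 31 = 6
x3 = s^2 - x1 - x2 mod 31 = 6^2 - 26 - 5 = 5
y3 = s (x1 - x3) - y1 mod 31 = 6 * (26 - 5) - 26 = 7

P + Q = (5, 7)


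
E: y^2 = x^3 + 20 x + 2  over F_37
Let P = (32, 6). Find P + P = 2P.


Doubling: s = (3 x1^2 + a) / (2 y1)
s = (3*32^2 + 20) / (2*6) mod 37 = 11
x3 = s^2 - 2 x1 mod 37 = 11^2 - 2*32 = 20
y3 = s (x1 - x3) - y1 mod 37 = 11 * (32 - 20) - 6 = 15

2P = (20, 15)


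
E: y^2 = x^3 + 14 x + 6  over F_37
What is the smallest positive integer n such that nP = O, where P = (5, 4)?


Compute successive multiples of P until we hit O:
  1P = (5, 4)
  2P = (23, 27)
  3P = (16, 21)
  4P = (19, 8)
  5P = (1, 13)
  6P = (6, 26)
  7P = (29, 23)
  8P = (29, 14)
  ... (continuing to 15P)
  15P = O

ord(P) = 15


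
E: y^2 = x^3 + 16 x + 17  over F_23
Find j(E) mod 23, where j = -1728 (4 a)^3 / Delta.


Delta = -16(4 a^3 + 27 b^2) mod 23 = 6
-1728 * (4 a)^3 = -1728 * (4*16)^3 mod 23 = 7
j = 7 * 6^(-1) mod 23 = 5

j = 5 (mod 23)


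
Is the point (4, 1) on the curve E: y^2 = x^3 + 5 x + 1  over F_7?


Check whether y^2 = x^3 + 5 x + 1 (mod 7) for (x, y) = (4, 1).
LHS: y^2 = 1^2 mod 7 = 1
RHS: x^3 + 5 x + 1 = 4^3 + 5*4 + 1 mod 7 = 1
LHS = RHS

Yes, on the curve


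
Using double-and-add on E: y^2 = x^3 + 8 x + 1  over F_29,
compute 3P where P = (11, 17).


k = 3 = 11_2 (binary, LSB first: 11)
Double-and-add from P = (11, 17):
  bit 0 = 1: acc = O + (11, 17) = (11, 17)
  bit 1 = 1: acc = (11, 17) + (27, 8) = (27, 21)

3P = (27, 21)


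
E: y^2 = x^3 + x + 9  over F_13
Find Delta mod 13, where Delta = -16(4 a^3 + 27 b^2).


4 a^3 + 27 b^2 = 4*1^3 + 27*9^2 = 4 + 2187 = 2191
Delta = -16 * (2191) = -35056
Delta mod 13 = 5

Delta = 5 (mod 13)


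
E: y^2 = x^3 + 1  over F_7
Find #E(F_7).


For each x in F_7, count y with y^2 = x^3 + 0 x + 1 mod 7:
  x = 0: RHS = 1, y in [1, 6]  -> 2 point(s)
  x = 1: RHS = 2, y in [3, 4]  -> 2 point(s)
  x = 2: RHS = 2, y in [3, 4]  -> 2 point(s)
  x = 3: RHS = 0, y in [0]  -> 1 point(s)
  x = 4: RHS = 2, y in [3, 4]  -> 2 point(s)
  x = 5: RHS = 0, y in [0]  -> 1 point(s)
  x = 6: RHS = 0, y in [0]  -> 1 point(s)
Affine points: 11. Add the point at infinity: total = 12.

#E(F_7) = 12


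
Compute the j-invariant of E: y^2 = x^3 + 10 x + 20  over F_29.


Delta = -16(4 a^3 + 27 b^2) mod 29 = 14
-1728 * (4 a)^3 = -1728 * (4*10)^3 mod 29 = 22
j = 22 * 14^(-1) mod 29 = 14

j = 14 (mod 29)


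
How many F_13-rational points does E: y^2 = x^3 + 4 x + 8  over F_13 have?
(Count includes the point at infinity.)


For each x in F_13, count y with y^2 = x^3 + 4 x + 8 mod 13:
  x = 1: RHS = 0, y in [0]  -> 1 point(s)
  x = 4: RHS = 10, y in [6, 7]  -> 2 point(s)
  x = 5: RHS = 10, y in [6, 7]  -> 2 point(s)
  x = 6: RHS = 1, y in [1, 12]  -> 2 point(s)
  x = 12: RHS = 3, y in [4, 9]  -> 2 point(s)
Affine points: 9. Add the point at infinity: total = 10.

#E(F_13) = 10


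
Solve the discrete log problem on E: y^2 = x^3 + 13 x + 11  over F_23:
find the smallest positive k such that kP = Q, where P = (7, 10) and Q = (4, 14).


Enumerate multiples of P until we hit Q = (4, 14):
  1P = (7, 10)
  2P = (4, 14)
Match found at i = 2.

k = 2


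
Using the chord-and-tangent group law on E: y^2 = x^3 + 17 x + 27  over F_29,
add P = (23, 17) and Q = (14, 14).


P != Q, so use the chord formula.
s = (y2 - y1) / (x2 - x1) = (26) / (20) mod 29 = 10
x3 = s^2 - x1 - x2 mod 29 = 10^2 - 23 - 14 = 5
y3 = s (x1 - x3) - y1 mod 29 = 10 * (23 - 5) - 17 = 18

P + Q = (5, 18)


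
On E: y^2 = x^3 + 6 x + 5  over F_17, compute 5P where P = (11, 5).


k = 5 = 101_2 (binary, LSB first: 101)
Double-and-add from P = (11, 5):
  bit 0 = 1: acc = O + (11, 5) = (11, 5)
  bit 1 = 0: acc unchanged = (11, 5)
  bit 2 = 1: acc = (11, 5) + (16, 10) = (8, 15)

5P = (8, 15)


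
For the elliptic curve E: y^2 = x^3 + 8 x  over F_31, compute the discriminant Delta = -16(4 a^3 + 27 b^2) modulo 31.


4 a^3 + 27 b^2 = 4*8^3 + 27*0^2 = 2048 + 0 = 2048
Delta = -16 * (2048) = -32768
Delta mod 31 = 30

Delta = 30 (mod 31)


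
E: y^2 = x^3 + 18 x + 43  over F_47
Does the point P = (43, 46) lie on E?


Check whether y^2 = x^3 + 18 x + 43 (mod 47) for (x, y) = (43, 46).
LHS: y^2 = 46^2 mod 47 = 1
RHS: x^3 + 18 x + 43 = 43^3 + 18*43 + 43 mod 47 = 1
LHS = RHS

Yes, on the curve


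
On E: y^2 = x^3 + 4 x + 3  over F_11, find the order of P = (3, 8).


Compute successive multiples of P until we hit O:
  1P = (3, 8)
  2P = (10, 8)
  3P = (9, 3)
  4P = (0, 6)
  5P = (6, 1)
  6P = (5, 4)
  7P = (7, 0)
  8P = (5, 7)
  ... (continuing to 14P)
  14P = O

ord(P) = 14


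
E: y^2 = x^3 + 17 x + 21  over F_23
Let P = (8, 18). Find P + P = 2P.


Doubling: s = (3 x1^2 + a) / (2 y1)
s = (3*8^2 + 17) / (2*18) mod 23 = 9
x3 = s^2 - 2 x1 mod 23 = 9^2 - 2*8 = 19
y3 = s (x1 - x3) - y1 mod 23 = 9 * (8 - 19) - 18 = 21

2P = (19, 21)


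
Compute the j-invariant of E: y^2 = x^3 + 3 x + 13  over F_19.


Delta = -16(4 a^3 + 27 b^2) mod 19 = 10
-1728 * (4 a)^3 = -1728 * (4*3)^3 mod 19 = 18
j = 18 * 10^(-1) mod 19 = 17

j = 17 (mod 19)


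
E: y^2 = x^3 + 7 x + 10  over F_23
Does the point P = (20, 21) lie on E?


Check whether y^2 = x^3 + 7 x + 10 (mod 23) for (x, y) = (20, 21).
LHS: y^2 = 21^2 mod 23 = 4
RHS: x^3 + 7 x + 10 = 20^3 + 7*20 + 10 mod 23 = 8
LHS != RHS

No, not on the curve


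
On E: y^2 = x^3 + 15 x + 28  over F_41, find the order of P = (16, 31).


Compute successive multiples of P until we hit O:
  1P = (16, 31)
  2P = (32, 5)
  3P = (36, 22)
  4P = (26, 35)
  5P = (9, 21)
  6P = (8, 39)
  7P = (18, 12)
  8P = (5, 8)
  ... (continuing to 43P)
  43P = O

ord(P) = 43


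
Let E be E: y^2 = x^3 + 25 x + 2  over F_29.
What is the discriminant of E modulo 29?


4 a^3 + 27 b^2 = 4*25^3 + 27*2^2 = 62500 + 108 = 62608
Delta = -16 * (62608) = -1001728
Delta mod 29 = 19

Delta = 19 (mod 29)


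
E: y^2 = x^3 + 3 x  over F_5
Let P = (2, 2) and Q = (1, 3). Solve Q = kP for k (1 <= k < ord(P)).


Enumerate multiples of P until we hit Q = (1, 3):
  1P = (2, 2)
  2P = (1, 3)
Match found at i = 2.

k = 2


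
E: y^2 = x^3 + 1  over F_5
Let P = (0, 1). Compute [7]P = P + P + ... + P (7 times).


k = 7 = 111_2 (binary, LSB first: 111)
Double-and-add from P = (0, 1):
  bit 0 = 1: acc = O + (0, 1) = (0, 1)
  bit 1 = 1: acc = (0, 1) + (0, 4) = O
  bit 2 = 1: acc = O + (0, 1) = (0, 1)

7P = (0, 1)


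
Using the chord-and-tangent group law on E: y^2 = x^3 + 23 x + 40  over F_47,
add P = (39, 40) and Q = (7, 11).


P != Q, so use the chord formula.
s = (y2 - y1) / (x2 - x1) = (18) / (15) mod 47 = 20
x3 = s^2 - x1 - x2 mod 47 = 20^2 - 39 - 7 = 25
y3 = s (x1 - x3) - y1 mod 47 = 20 * (39 - 25) - 40 = 5

P + Q = (25, 5)


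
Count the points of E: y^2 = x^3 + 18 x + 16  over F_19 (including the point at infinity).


For each x in F_19, count y with y^2 = x^3 + 18 x + 16 mod 19:
  x = 0: RHS = 16, y in [4, 15]  -> 2 point(s)
  x = 1: RHS = 16, y in [4, 15]  -> 2 point(s)
  x = 4: RHS = 0, y in [0]  -> 1 point(s)
  x = 6: RHS = 17, y in [6, 13]  -> 2 point(s)
  x = 8: RHS = 7, y in [8, 11]  -> 2 point(s)
  x = 11: RHS = 6, y in [5, 14]  -> 2 point(s)
  x = 16: RHS = 11, y in [7, 12]  -> 2 point(s)
  x = 18: RHS = 16, y in [4, 15]  -> 2 point(s)
Affine points: 15. Add the point at infinity: total = 16.

#E(F_19) = 16


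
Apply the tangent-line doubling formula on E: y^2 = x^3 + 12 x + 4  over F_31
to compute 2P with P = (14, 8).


Doubling: s = (3 x1^2 + a) / (2 y1)
s = (3*14^2 + 12) / (2*8) mod 31 = 22
x3 = s^2 - 2 x1 mod 31 = 22^2 - 2*14 = 22
y3 = s (x1 - x3) - y1 mod 31 = 22 * (14 - 22) - 8 = 2

2P = (22, 2)


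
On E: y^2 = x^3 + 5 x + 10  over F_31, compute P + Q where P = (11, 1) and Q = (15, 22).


P != Q, so use the chord formula.
s = (y2 - y1) / (x2 - x1) = (21) / (4) mod 31 = 13
x3 = s^2 - x1 - x2 mod 31 = 13^2 - 11 - 15 = 19
y3 = s (x1 - x3) - y1 mod 31 = 13 * (11 - 19) - 1 = 19

P + Q = (19, 19)


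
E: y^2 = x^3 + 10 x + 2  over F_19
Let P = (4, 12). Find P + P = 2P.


Doubling: s = (3 x1^2 + a) / (2 y1)
s = (3*4^2 + 10) / (2*12) mod 19 = 4
x3 = s^2 - 2 x1 mod 19 = 4^2 - 2*4 = 8
y3 = s (x1 - x3) - y1 mod 19 = 4 * (4 - 8) - 12 = 10

2P = (8, 10)


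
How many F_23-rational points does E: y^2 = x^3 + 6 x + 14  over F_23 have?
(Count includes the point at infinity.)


For each x in F_23, count y with y^2 = x^3 + 6 x + 14 mod 23:
  x = 3: RHS = 13, y in [6, 17]  -> 2 point(s)
  x = 5: RHS = 8, y in [10, 13]  -> 2 point(s)
  x = 6: RHS = 13, y in [6, 17]  -> 2 point(s)
  x = 7: RHS = 8, y in [10, 13]  -> 2 point(s)
  x = 10: RHS = 16, y in [4, 19]  -> 2 point(s)
  x = 11: RHS = 8, y in [10, 13]  -> 2 point(s)
  x = 13: RHS = 12, y in [9, 14]  -> 2 point(s)
  x = 14: RHS = 13, y in [6, 17]  -> 2 point(s)
  x = 15: RHS = 6, y in [11, 12]  -> 2 point(s)
  x = 19: RHS = 18, y in [8, 15]  -> 2 point(s)
Affine points: 20. Add the point at infinity: total = 21.

#E(F_23) = 21


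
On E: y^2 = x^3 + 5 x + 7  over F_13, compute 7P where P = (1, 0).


k = 7 = 111_2 (binary, LSB first: 111)
Double-and-add from P = (1, 0):
  bit 0 = 1: acc = O + (1, 0) = (1, 0)
  bit 1 = 1: acc = (1, 0) + O = (1, 0)
  bit 2 = 1: acc = (1, 0) + O = (1, 0)

7P = (1, 0)


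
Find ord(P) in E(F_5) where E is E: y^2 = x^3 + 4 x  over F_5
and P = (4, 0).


Compute successive multiples of P until we hit O:
  1P = (4, 0)
  2P = O

ord(P) = 2


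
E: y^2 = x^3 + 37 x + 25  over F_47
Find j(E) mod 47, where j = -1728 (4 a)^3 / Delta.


Delta = -16(4 a^3 + 27 b^2) mod 47 = 1
-1728 * (4 a)^3 = -1728 * (4*37)^3 mod 47 = 13
j = 13 * 1^(-1) mod 47 = 13

j = 13 (mod 47)


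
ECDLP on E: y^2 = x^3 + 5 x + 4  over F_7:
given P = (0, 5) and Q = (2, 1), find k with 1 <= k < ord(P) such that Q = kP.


Enumerate multiples of P until we hit Q = (2, 1):
  1P = (0, 5)
  2P = (2, 1)
Match found at i = 2.

k = 2


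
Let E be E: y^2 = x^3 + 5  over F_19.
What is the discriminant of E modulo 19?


4 a^3 + 27 b^2 = 4*0^3 + 27*5^2 = 0 + 675 = 675
Delta = -16 * (675) = -10800
Delta mod 19 = 11

Delta = 11 (mod 19)


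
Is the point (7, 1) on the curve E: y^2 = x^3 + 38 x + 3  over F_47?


Check whether y^2 = x^3 + 38 x + 3 (mod 47) for (x, y) = (7, 1).
LHS: y^2 = 1^2 mod 47 = 1
RHS: x^3 + 38 x + 3 = 7^3 + 38*7 + 3 mod 47 = 1
LHS = RHS

Yes, on the curve


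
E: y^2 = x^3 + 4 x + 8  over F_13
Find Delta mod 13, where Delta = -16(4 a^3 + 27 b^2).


4 a^3 + 27 b^2 = 4*4^3 + 27*8^2 = 256 + 1728 = 1984
Delta = -16 * (1984) = -31744
Delta mod 13 = 2

Delta = 2 (mod 13)


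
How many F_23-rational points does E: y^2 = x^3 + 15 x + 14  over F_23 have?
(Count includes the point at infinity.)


For each x in F_23, count y with y^2 = x^3 + 15 x + 14 mod 23:
  x = 2: RHS = 6, y in [11, 12]  -> 2 point(s)
  x = 4: RHS = 0, y in [0]  -> 1 point(s)
  x = 7: RHS = 2, y in [5, 18]  -> 2 point(s)
  x = 8: RHS = 2, y in [5, 18]  -> 2 point(s)
  x = 9: RHS = 4, y in [2, 21]  -> 2 point(s)
  x = 12: RHS = 13, y in [6, 17]  -> 2 point(s)
  x = 14: RHS = 1, y in [1, 22]  -> 2 point(s)
  x = 15: RHS = 3, y in [7, 16]  -> 2 point(s)
  x = 16: RHS = 3, y in [7, 16]  -> 2 point(s)
Affine points: 17. Add the point at infinity: total = 18.

#E(F_23) = 18


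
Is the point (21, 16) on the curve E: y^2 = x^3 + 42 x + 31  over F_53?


Check whether y^2 = x^3 + 42 x + 31 (mod 53) for (x, y) = (21, 16).
LHS: y^2 = 16^2 mod 53 = 44
RHS: x^3 + 42 x + 31 = 21^3 + 42*21 + 31 mod 53 = 51
LHS != RHS

No, not on the curve


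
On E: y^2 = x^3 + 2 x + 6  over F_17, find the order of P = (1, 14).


Compute successive multiples of P until we hit O:
  1P = (1, 14)
  2P = (2, 1)
  3P = (13, 6)
  4P = (11, 4)
  5P = (6, 8)
  6P = (6, 9)
  7P = (11, 13)
  8P = (13, 11)
  ... (continuing to 11P)
  11P = O

ord(P) = 11


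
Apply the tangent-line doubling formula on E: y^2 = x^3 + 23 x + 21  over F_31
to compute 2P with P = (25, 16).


Doubling: s = (3 x1^2 + a) / (2 y1)
s = (3*25^2 + 23) / (2*16) mod 31 = 7
x3 = s^2 - 2 x1 mod 31 = 7^2 - 2*25 = 30
y3 = s (x1 - x3) - y1 mod 31 = 7 * (25 - 30) - 16 = 11

2P = (30, 11)


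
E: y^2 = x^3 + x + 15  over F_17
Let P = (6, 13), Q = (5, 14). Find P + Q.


P != Q, so use the chord formula.
s = (y2 - y1) / (x2 - x1) = (1) / (16) mod 17 = 16
x3 = s^2 - x1 - x2 mod 17 = 16^2 - 6 - 5 = 7
y3 = s (x1 - x3) - y1 mod 17 = 16 * (6 - 7) - 13 = 5

P + Q = (7, 5)


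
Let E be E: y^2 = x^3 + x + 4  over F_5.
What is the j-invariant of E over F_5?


Delta = -16(4 a^3 + 27 b^2) mod 5 = 4
-1728 * (4 a)^3 = -1728 * (4*1)^3 mod 5 = 3
j = 3 * 4^(-1) mod 5 = 2

j = 2 (mod 5)


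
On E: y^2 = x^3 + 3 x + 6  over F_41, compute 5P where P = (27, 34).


k = 5 = 101_2 (binary, LSB first: 101)
Double-and-add from P = (27, 34):
  bit 0 = 1: acc = O + (27, 34) = (27, 34)
  bit 1 = 0: acc unchanged = (27, 34)
  bit 2 = 1: acc = (27, 34) + (8, 38) = (4, 0)

5P = (4, 0)


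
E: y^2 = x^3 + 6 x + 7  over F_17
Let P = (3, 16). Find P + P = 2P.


Doubling: s = (3 x1^2 + a) / (2 y1)
s = (3*3^2 + 6) / (2*16) mod 17 = 9
x3 = s^2 - 2 x1 mod 17 = 9^2 - 2*3 = 7
y3 = s (x1 - x3) - y1 mod 17 = 9 * (3 - 7) - 16 = 16

2P = (7, 16)


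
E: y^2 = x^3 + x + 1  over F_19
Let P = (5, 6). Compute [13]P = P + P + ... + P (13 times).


k = 13 = 1101_2 (binary, LSB first: 1011)
Double-and-add from P = (5, 6):
  bit 0 = 1: acc = O + (5, 6) = (5, 6)
  bit 1 = 0: acc unchanged = (5, 6)
  bit 2 = 1: acc = (5, 6) + (7, 16) = (13, 11)
  bit 3 = 1: acc = (13, 11) + (16, 16) = (16, 3)

13P = (16, 3)


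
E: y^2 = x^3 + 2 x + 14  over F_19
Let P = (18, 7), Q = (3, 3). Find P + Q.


P != Q, so use the chord formula.
s = (y2 - y1) / (x2 - x1) = (15) / (4) mod 19 = 18
x3 = s^2 - x1 - x2 mod 19 = 18^2 - 18 - 3 = 18
y3 = s (x1 - x3) - y1 mod 19 = 18 * (18 - 18) - 7 = 12

P + Q = (18, 12)


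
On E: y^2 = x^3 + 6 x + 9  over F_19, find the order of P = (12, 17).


Compute successive multiples of P until we hit O:
  1P = (12, 17)
  2P = (1, 4)
  3P = (3, 4)
  4P = (15, 4)
  5P = (15, 15)
  6P = (3, 15)
  7P = (1, 15)
  8P = (12, 2)
  ... (continuing to 9P)
  9P = O

ord(P) = 9


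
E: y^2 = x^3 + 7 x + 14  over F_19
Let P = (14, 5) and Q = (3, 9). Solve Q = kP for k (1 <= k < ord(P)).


Enumerate multiples of P until we hit Q = (3, 9):
  1P = (14, 5)
  2P = (2, 6)
  3P = (10, 1)
  4P = (15, 13)
  5P = (16, 17)
  6P = (6, 5)
  7P = (18, 14)
  8P = (17, 12)
  9P = (4, 12)
  10P = (7, 11)
  11P = (3, 10)
  12P = (11, 4)
  13P = (11, 15)
  14P = (3, 9)
Match found at i = 14.

k = 14


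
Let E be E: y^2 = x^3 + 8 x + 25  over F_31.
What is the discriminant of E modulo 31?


4 a^3 + 27 b^2 = 4*8^3 + 27*25^2 = 2048 + 16875 = 18923
Delta = -16 * (18923) = -302768
Delta mod 31 = 9

Delta = 9 (mod 31)


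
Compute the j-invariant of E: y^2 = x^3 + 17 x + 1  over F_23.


Delta = -16(4 a^3 + 27 b^2) mod 23 = 6
-1728 * (4 a)^3 = -1728 * (4*17)^3 mod 23 = 3
j = 3 * 6^(-1) mod 23 = 12

j = 12 (mod 23)


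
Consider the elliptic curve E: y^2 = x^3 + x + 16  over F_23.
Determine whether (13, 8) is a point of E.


Check whether y^2 = x^3 + 1 x + 16 (mod 23) for (x, y) = (13, 8).
LHS: y^2 = 8^2 mod 23 = 18
RHS: x^3 + 1 x + 16 = 13^3 + 1*13 + 16 mod 23 = 18
LHS = RHS

Yes, on the curve


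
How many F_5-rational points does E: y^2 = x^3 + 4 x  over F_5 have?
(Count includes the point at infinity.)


For each x in F_5, count y with y^2 = x^3 + 4 x + 0 mod 5:
  x = 0: RHS = 0, y in [0]  -> 1 point(s)
  x = 1: RHS = 0, y in [0]  -> 1 point(s)
  x = 2: RHS = 1, y in [1, 4]  -> 2 point(s)
  x = 3: RHS = 4, y in [2, 3]  -> 2 point(s)
  x = 4: RHS = 0, y in [0]  -> 1 point(s)
Affine points: 7. Add the point at infinity: total = 8.

#E(F_5) = 8


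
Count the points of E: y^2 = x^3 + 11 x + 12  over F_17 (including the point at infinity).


For each x in F_17, count y with y^2 = x^3 + 11 x + 12 mod 17:
  x = 2: RHS = 8, y in [5, 12]  -> 2 point(s)
  x = 3: RHS = 4, y in [2, 15]  -> 2 point(s)
  x = 4: RHS = 1, y in [1, 16]  -> 2 point(s)
  x = 8: RHS = 0, y in [0]  -> 1 point(s)
  x = 10: RHS = 0, y in [0]  -> 1 point(s)
  x = 11: RHS = 2, y in [6, 11]  -> 2 point(s)
  x = 12: RHS = 2, y in [6, 11]  -> 2 point(s)
  x = 15: RHS = 16, y in [4, 13]  -> 2 point(s)
  x = 16: RHS = 0, y in [0]  -> 1 point(s)
Affine points: 15. Add the point at infinity: total = 16.

#E(F_17) = 16


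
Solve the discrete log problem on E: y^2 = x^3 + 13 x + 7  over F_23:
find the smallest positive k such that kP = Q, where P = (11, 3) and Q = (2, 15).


Enumerate multiples of P until we hit Q = (2, 15):
  1P = (11, 3)
  2P = (13, 2)
  3P = (5, 17)
  4P = (15, 14)
  5P = (6, 5)
  6P = (8, 5)
  7P = (7, 2)
  8P = (18, 1)
  9P = (3, 21)
  10P = (4, 10)
  11P = (9, 18)
  12P = (19, 11)
  13P = (17, 14)
  14P = (22, 19)
  15P = (2, 8)
  16P = (14, 14)
  17P = (14, 9)
  18P = (2, 15)
Match found at i = 18.

k = 18


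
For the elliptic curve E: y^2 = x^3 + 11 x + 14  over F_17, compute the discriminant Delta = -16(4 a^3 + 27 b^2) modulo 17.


4 a^3 + 27 b^2 = 4*11^3 + 27*14^2 = 5324 + 5292 = 10616
Delta = -16 * (10616) = -169856
Delta mod 17 = 8

Delta = 8 (mod 17)


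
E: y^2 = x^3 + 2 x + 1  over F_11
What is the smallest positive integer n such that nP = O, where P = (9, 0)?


Compute successive multiples of P until we hit O:
  1P = (9, 0)
  2P = O

ord(P) = 2


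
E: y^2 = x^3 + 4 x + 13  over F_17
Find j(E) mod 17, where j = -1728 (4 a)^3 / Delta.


Delta = -16(4 a^3 + 27 b^2) mod 17 = 8
-1728 * (4 a)^3 = -1728 * (4*4)^3 mod 17 = 11
j = 11 * 8^(-1) mod 17 = 12

j = 12 (mod 17)


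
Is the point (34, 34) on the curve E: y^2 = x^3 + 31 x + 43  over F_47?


Check whether y^2 = x^3 + 31 x + 43 (mod 47) for (x, y) = (34, 34).
LHS: y^2 = 34^2 mod 47 = 28
RHS: x^3 + 31 x + 43 = 34^3 + 31*34 + 43 mod 47 = 28
LHS = RHS

Yes, on the curve


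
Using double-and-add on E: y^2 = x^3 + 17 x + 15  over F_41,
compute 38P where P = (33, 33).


k = 38 = 100110_2 (binary, LSB first: 011001)
Double-and-add from P = (33, 33):
  bit 0 = 0: acc unchanged = O
  bit 1 = 1: acc = O + (34, 39) = (34, 39)
  bit 2 = 1: acc = (34, 39) + (14, 2) = (16, 23)
  bit 3 = 0: acc unchanged = (16, 23)
  bit 4 = 0: acc unchanged = (16, 23)
  bit 5 = 1: acc = (16, 23) + (22, 7) = (1, 19)

38P = (1, 19)


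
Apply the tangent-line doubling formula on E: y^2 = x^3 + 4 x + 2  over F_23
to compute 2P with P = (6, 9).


Doubling: s = (3 x1^2 + a) / (2 y1)
s = (3*6^2 + 4) / (2*9) mod 23 = 19
x3 = s^2 - 2 x1 mod 23 = 19^2 - 2*6 = 4
y3 = s (x1 - x3) - y1 mod 23 = 19 * (6 - 4) - 9 = 6

2P = (4, 6)


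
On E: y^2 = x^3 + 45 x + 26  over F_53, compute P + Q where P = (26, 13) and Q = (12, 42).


P != Q, so use the chord formula.
s = (y2 - y1) / (x2 - x1) = (29) / (39) mod 53 = 32
x3 = s^2 - x1 - x2 mod 53 = 32^2 - 26 - 12 = 32
y3 = s (x1 - x3) - y1 mod 53 = 32 * (26 - 32) - 13 = 7

P + Q = (32, 7)


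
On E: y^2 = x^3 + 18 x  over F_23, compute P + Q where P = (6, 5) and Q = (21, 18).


P != Q, so use the chord formula.
s = (y2 - y1) / (x2 - x1) = (13) / (15) mod 23 = 7
x3 = s^2 - x1 - x2 mod 23 = 7^2 - 6 - 21 = 22
y3 = s (x1 - x3) - y1 mod 23 = 7 * (6 - 22) - 5 = 21

P + Q = (22, 21)


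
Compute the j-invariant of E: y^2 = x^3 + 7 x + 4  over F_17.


Delta = -16(4 a^3 + 27 b^2) mod 17 = 2
-1728 * (4 a)^3 = -1728 * (4*7)^3 mod 17 = 13
j = 13 * 2^(-1) mod 17 = 15

j = 15 (mod 17)


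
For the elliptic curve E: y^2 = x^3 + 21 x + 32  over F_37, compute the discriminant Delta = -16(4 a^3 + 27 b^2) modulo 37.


4 a^3 + 27 b^2 = 4*21^3 + 27*32^2 = 37044 + 27648 = 64692
Delta = -16 * (64692) = -1035072
Delta mod 37 = 3

Delta = 3 (mod 37)


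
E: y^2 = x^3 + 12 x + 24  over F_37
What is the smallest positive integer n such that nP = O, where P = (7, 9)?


Compute successive multiples of P until we hit O:
  1P = (7, 9)
  2P = (26, 2)
  3P = (15, 29)
  4P = (12, 34)
  5P = (6, 33)
  6P = (8, 15)
  7P = (21, 18)
  8P = (13, 3)
  ... (continuing to 38P)
  38P = O

ord(P) = 38


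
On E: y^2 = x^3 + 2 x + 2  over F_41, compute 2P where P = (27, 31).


Doubling: s = (3 x1^2 + a) / (2 y1)
s = (3*27^2 + 2) / (2*31) mod 41 = 32
x3 = s^2 - 2 x1 mod 41 = 32^2 - 2*27 = 27
y3 = s (x1 - x3) - y1 mod 41 = 32 * (27 - 27) - 31 = 10

2P = (27, 10)


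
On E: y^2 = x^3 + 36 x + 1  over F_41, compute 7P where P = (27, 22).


k = 7 = 111_2 (binary, LSB first: 111)
Double-and-add from P = (27, 22):
  bit 0 = 1: acc = O + (27, 22) = (27, 22)
  bit 1 = 1: acc = (27, 22) + (37, 30) = (17, 27)
  bit 2 = 1: acc = (17, 27) + (28, 40) = (14, 25)

7P = (14, 25)


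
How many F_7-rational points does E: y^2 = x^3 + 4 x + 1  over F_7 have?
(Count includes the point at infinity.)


For each x in F_7, count y with y^2 = x^3 + 4 x + 1 mod 7:
  x = 0: RHS = 1, y in [1, 6]  -> 2 point(s)
  x = 4: RHS = 4, y in [2, 5]  -> 2 point(s)
Affine points: 4. Add the point at infinity: total = 5.

#E(F_7) = 5


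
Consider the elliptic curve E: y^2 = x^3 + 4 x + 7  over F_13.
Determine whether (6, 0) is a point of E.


Check whether y^2 = x^3 + 4 x + 7 (mod 13) for (x, y) = (6, 0).
LHS: y^2 = 0^2 mod 13 = 0
RHS: x^3 + 4 x + 7 = 6^3 + 4*6 + 7 mod 13 = 0
LHS = RHS

Yes, on the curve


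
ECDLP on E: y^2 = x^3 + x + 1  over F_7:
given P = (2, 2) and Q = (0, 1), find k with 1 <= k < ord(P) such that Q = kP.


Enumerate multiples of P until we hit Q = (0, 1):
  1P = (2, 2)
  2P = (0, 1)
Match found at i = 2.

k = 2


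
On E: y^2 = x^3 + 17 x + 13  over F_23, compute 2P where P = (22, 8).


Doubling: s = (3 x1^2 + a) / (2 y1)
s = (3*22^2 + 17) / (2*8) mod 23 = 7
x3 = s^2 - 2 x1 mod 23 = 7^2 - 2*22 = 5
y3 = s (x1 - x3) - y1 mod 23 = 7 * (22 - 5) - 8 = 19

2P = (5, 19)


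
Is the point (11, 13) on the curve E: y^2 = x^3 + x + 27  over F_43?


Check whether y^2 = x^3 + 1 x + 27 (mod 43) for (x, y) = (11, 13).
LHS: y^2 = 13^2 mod 43 = 40
RHS: x^3 + 1 x + 27 = 11^3 + 1*11 + 27 mod 43 = 36
LHS != RHS

No, not on the curve


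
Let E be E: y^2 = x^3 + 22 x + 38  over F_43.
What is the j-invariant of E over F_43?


Delta = -16(4 a^3 + 27 b^2) mod 43 = 28
-1728 * (4 a)^3 = -1728 * (4*22)^3 mod 43 = 22
j = 22 * 28^(-1) mod 43 = 10

j = 10 (mod 43)


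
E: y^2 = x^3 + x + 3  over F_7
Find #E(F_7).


For each x in F_7, count y with y^2 = x^3 + 1 x + 3 mod 7:
  x = 4: RHS = 1, y in [1, 6]  -> 2 point(s)
  x = 5: RHS = 0, y in [0]  -> 1 point(s)
  x = 6: RHS = 1, y in [1, 6]  -> 2 point(s)
Affine points: 5. Add the point at infinity: total = 6.

#E(F_7) = 6


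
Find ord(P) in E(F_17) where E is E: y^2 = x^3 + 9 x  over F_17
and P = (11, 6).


Compute successive multiples of P until we hit O:
  1P = (11, 6)
  2P = (4, 7)
  3P = (10, 6)
  4P = (13, 11)
  5P = (12, 0)
  6P = (13, 6)
  7P = (10, 11)
  8P = (4, 10)
  ... (continuing to 10P)
  10P = O

ord(P) = 10


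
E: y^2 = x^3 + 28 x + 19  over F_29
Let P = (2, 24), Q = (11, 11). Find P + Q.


P != Q, so use the chord formula.
s = (y2 - y1) / (x2 - x1) = (16) / (9) mod 29 = 5
x3 = s^2 - x1 - x2 mod 29 = 5^2 - 2 - 11 = 12
y3 = s (x1 - x3) - y1 mod 29 = 5 * (2 - 12) - 24 = 13

P + Q = (12, 13)


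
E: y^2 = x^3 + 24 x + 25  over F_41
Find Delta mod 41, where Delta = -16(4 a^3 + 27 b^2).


4 a^3 + 27 b^2 = 4*24^3 + 27*25^2 = 55296 + 16875 = 72171
Delta = -16 * (72171) = -1154736
Delta mod 41 = 29

Delta = 29 (mod 41)


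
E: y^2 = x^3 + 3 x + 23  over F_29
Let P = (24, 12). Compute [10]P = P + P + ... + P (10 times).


k = 10 = 1010_2 (binary, LSB first: 0101)
Double-and-add from P = (24, 12):
  bit 0 = 0: acc unchanged = O
  bit 1 = 1: acc = O + (26, 25) = (26, 25)
  bit 2 = 0: acc unchanged = (26, 25)
  bit 3 = 1: acc = (26, 25) + (14, 5) = (24, 17)

10P = (24, 17)


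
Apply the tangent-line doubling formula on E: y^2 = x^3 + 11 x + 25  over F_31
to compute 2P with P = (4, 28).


Doubling: s = (3 x1^2 + a) / (2 y1)
s = (3*4^2 + 11) / (2*28) mod 31 = 16
x3 = s^2 - 2 x1 mod 31 = 16^2 - 2*4 = 0
y3 = s (x1 - x3) - y1 mod 31 = 16 * (4 - 0) - 28 = 5

2P = (0, 5)


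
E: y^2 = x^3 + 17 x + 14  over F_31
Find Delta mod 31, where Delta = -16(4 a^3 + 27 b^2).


4 a^3 + 27 b^2 = 4*17^3 + 27*14^2 = 19652 + 5292 = 24944
Delta = -16 * (24944) = -399104
Delta mod 31 = 21

Delta = 21 (mod 31)


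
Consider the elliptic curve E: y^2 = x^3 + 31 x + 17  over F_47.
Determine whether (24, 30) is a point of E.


Check whether y^2 = x^3 + 31 x + 17 (mod 47) for (x, y) = (24, 30).
LHS: y^2 = 30^2 mod 47 = 7
RHS: x^3 + 31 x + 17 = 24^3 + 31*24 + 17 mod 47 = 15
LHS != RHS

No, not on the curve


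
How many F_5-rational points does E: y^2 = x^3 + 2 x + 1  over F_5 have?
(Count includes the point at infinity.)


For each x in F_5, count y with y^2 = x^3 + 2 x + 1 mod 5:
  x = 0: RHS = 1, y in [1, 4]  -> 2 point(s)
  x = 1: RHS = 4, y in [2, 3]  -> 2 point(s)
  x = 3: RHS = 4, y in [2, 3]  -> 2 point(s)
Affine points: 6. Add the point at infinity: total = 7.

#E(F_5) = 7


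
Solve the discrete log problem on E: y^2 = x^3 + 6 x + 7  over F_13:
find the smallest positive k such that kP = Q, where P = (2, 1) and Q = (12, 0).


Enumerate multiples of P until we hit Q = (12, 0):
  1P = (2, 1)
  2P = (12, 0)
Match found at i = 2.

k = 2


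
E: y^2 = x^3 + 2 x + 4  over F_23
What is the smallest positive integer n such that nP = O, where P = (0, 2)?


Compute successive multiples of P until we hit O:
  1P = (0, 2)
  2P = (6, 18)
  3P = (19, 1)
  4P = (17, 11)
  5P = (14, 19)
  6P = (12, 13)
  7P = (12, 10)
  8P = (14, 4)
  ... (continuing to 13P)
  13P = O

ord(P) = 13


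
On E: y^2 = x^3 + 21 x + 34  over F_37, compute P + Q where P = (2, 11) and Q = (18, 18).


P != Q, so use the chord formula.
s = (y2 - y1) / (x2 - x1) = (7) / (16) mod 37 = 12
x3 = s^2 - x1 - x2 mod 37 = 12^2 - 2 - 18 = 13
y3 = s (x1 - x3) - y1 mod 37 = 12 * (2 - 13) - 11 = 5

P + Q = (13, 5)


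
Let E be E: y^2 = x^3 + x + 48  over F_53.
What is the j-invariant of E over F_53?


Delta = -16(4 a^3 + 27 b^2) mod 53 = 1
-1728 * (4 a)^3 = -1728 * (4*1)^3 mod 53 = 19
j = 19 * 1^(-1) mod 53 = 19

j = 19 (mod 53)


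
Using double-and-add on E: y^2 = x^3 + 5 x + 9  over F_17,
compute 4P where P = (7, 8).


k = 4 = 100_2 (binary, LSB first: 001)
Double-and-add from P = (7, 8):
  bit 0 = 0: acc unchanged = O
  bit 1 = 0: acc unchanged = O
  bit 2 = 1: acc = O + (7, 9) = (7, 9)

4P = (7, 9)


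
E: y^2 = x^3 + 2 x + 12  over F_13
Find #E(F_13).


For each x in F_13, count y with y^2 = x^3 + 2 x + 12 mod 13:
  x = 0: RHS = 12, y in [5, 8]  -> 2 point(s)
  x = 5: RHS = 4, y in [2, 11]  -> 2 point(s)
  x = 11: RHS = 0, y in [0]  -> 1 point(s)
  x = 12: RHS = 9, y in [3, 10]  -> 2 point(s)
Affine points: 7. Add the point at infinity: total = 8.

#E(F_13) = 8


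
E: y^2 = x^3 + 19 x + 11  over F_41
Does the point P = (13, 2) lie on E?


Check whether y^2 = x^3 + 19 x + 11 (mod 41) for (x, y) = (13, 2).
LHS: y^2 = 2^2 mod 41 = 4
RHS: x^3 + 19 x + 11 = 13^3 + 19*13 + 11 mod 41 = 36
LHS != RHS

No, not on the curve


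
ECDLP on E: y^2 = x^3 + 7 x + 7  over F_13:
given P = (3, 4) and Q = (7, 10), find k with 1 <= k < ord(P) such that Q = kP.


Enumerate multiples of P until we hit Q = (7, 10):
  1P = (3, 4)
  2P = (8, 4)
  3P = (2, 9)
  4P = (7, 3)
  5P = (12, 8)
  6P = (12, 5)
  7P = (7, 10)
Match found at i = 7.

k = 7


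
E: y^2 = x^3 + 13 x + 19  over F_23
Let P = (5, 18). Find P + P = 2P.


Doubling: s = (3 x1^2 + a) / (2 y1)
s = (3*5^2 + 13) / (2*18) mod 23 = 5
x3 = s^2 - 2 x1 mod 23 = 5^2 - 2*5 = 15
y3 = s (x1 - x3) - y1 mod 23 = 5 * (5 - 15) - 18 = 1

2P = (15, 1)


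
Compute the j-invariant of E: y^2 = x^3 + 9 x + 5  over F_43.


Delta = -16(4 a^3 + 27 b^2) mod 43 = 35
-1728 * (4 a)^3 = -1728 * (4*9)^3 mod 43 = 35
j = 35 * 35^(-1) mod 43 = 1

j = 1 (mod 43)


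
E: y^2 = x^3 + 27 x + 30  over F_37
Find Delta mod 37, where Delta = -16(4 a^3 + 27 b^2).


4 a^3 + 27 b^2 = 4*27^3 + 27*30^2 = 78732 + 24300 = 103032
Delta = -16 * (103032) = -1648512
Delta mod 37 = 23

Delta = 23 (mod 37)


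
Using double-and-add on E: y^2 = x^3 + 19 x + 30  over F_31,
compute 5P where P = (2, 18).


k = 5 = 101_2 (binary, LSB first: 101)
Double-and-add from P = (2, 18):
  bit 0 = 1: acc = O + (2, 18) = (2, 18)
  bit 1 = 0: acc unchanged = (2, 18)
  bit 2 = 1: acc = (2, 18) + (9, 0) = (7, 17)

5P = (7, 17)


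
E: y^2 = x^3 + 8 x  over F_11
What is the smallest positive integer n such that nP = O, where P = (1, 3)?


Compute successive multiples of P until we hit O:
  1P = (1, 3)
  2P = (9, 8)
  3P = (5, 0)
  4P = (9, 3)
  5P = (1, 8)
  6P = O

ord(P) = 6


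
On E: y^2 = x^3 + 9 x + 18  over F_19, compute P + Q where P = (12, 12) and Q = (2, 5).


P != Q, so use the chord formula.
s = (y2 - y1) / (x2 - x1) = (12) / (9) mod 19 = 14
x3 = s^2 - x1 - x2 mod 19 = 14^2 - 12 - 2 = 11
y3 = s (x1 - x3) - y1 mod 19 = 14 * (12 - 11) - 12 = 2

P + Q = (11, 2)


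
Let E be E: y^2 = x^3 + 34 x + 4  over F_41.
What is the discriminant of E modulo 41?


4 a^3 + 27 b^2 = 4*34^3 + 27*4^2 = 157216 + 432 = 157648
Delta = -16 * (157648) = -2522368
Delta mod 41 = 34

Delta = 34 (mod 41)


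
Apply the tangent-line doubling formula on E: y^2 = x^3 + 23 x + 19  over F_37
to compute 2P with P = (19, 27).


Doubling: s = (3 x1^2 + a) / (2 y1)
s = (3*19^2 + 23) / (2*27) mod 37 = 15
x3 = s^2 - 2 x1 mod 37 = 15^2 - 2*19 = 2
y3 = s (x1 - x3) - y1 mod 37 = 15 * (19 - 2) - 27 = 6

2P = (2, 6)


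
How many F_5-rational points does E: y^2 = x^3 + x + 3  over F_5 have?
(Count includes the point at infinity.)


For each x in F_5, count y with y^2 = x^3 + 1 x + 3 mod 5:
  x = 1: RHS = 0, y in [0]  -> 1 point(s)
  x = 4: RHS = 1, y in [1, 4]  -> 2 point(s)
Affine points: 3. Add the point at infinity: total = 4.

#E(F_5) = 4


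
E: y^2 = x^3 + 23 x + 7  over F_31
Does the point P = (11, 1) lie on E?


Check whether y^2 = x^3 + 23 x + 7 (mod 31) for (x, y) = (11, 1).
LHS: y^2 = 1^2 mod 31 = 1
RHS: x^3 + 23 x + 7 = 11^3 + 23*11 + 7 mod 31 = 10
LHS != RHS

No, not on the curve


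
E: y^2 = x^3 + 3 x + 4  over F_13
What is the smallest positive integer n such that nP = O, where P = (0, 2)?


Compute successive multiples of P until we hit O:
  1P = (0, 2)
  2P = (3, 12)
  3P = (11, 9)
  4P = (11, 4)
  5P = (3, 1)
  6P = (0, 11)
  7P = O

ord(P) = 7


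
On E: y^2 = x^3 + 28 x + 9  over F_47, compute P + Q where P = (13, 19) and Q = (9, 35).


P != Q, so use the chord formula.
s = (y2 - y1) / (x2 - x1) = (16) / (43) mod 47 = 43
x3 = s^2 - x1 - x2 mod 47 = 43^2 - 13 - 9 = 41
y3 = s (x1 - x3) - y1 mod 47 = 43 * (13 - 41) - 19 = 46

P + Q = (41, 46)


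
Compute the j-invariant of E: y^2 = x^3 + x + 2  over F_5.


Delta = -16(4 a^3 + 27 b^2) mod 5 = 3
-1728 * (4 a)^3 = -1728 * (4*1)^3 mod 5 = 3
j = 3 * 3^(-1) mod 5 = 1

j = 1 (mod 5)


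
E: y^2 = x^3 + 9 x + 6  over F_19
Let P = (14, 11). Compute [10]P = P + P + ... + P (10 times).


k = 10 = 1010_2 (binary, LSB first: 0101)
Double-and-add from P = (14, 11):
  bit 0 = 0: acc unchanged = O
  bit 1 = 1: acc = O + (15, 18) = (15, 18)
  bit 2 = 0: acc unchanged = (15, 18)
  bit 3 = 1: acc = (15, 18) + (0, 5) = (11, 7)

10P = (11, 7)


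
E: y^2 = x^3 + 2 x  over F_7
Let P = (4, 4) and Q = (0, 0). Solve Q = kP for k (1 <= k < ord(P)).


Enumerate multiples of P until we hit Q = (0, 0):
  1P = (4, 4)
  2P = (0, 0)
Match found at i = 2.

k = 2


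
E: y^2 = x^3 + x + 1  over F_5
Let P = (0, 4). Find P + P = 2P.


Doubling: s = (3 x1^2 + a) / (2 y1)
s = (3*0^2 + 1) / (2*4) mod 5 = 2
x3 = s^2 - 2 x1 mod 5 = 2^2 - 2*0 = 4
y3 = s (x1 - x3) - y1 mod 5 = 2 * (0 - 4) - 4 = 3

2P = (4, 3)
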